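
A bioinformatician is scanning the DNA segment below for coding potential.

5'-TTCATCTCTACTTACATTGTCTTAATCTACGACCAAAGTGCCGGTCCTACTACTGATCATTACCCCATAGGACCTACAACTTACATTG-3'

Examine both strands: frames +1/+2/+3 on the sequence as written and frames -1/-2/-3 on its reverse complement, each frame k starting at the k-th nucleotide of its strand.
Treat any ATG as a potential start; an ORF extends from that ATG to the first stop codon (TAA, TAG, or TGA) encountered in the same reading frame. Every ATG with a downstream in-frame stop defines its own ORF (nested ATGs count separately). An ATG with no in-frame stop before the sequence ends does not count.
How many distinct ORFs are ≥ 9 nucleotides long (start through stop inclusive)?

2

Reverse complement (5'→3'): CAATGTAAGTTGTAGGTCCTATGGGGTAATGATCAGTAGTAGGACCGGCACTTTGGTCGTAGATTAAGACAATGTAAGTAGAGATGAA
Frame +1: TTC ATC TCT ACT TAC ATT GTC TTA ATC TAC GAC CAA AGT GCC GGT CCT ACT ACT GAT CAT TAC CCC ATA GGA CCT ACA ACT TAC ATT — no ATG→stop ORF.
Frame +2: TCA TCT CTA CTT ACA TTG TCT TAA TCT ACG ACC AAA GTG CCG GTC CTA CTA CTG ATC ATT ACC CCA TAG GAC CTA CAA CTT ACA TTG — no ATG→stop ORF.
Frame +3: CAT CTC TAC TTA CAT TGT CTT AAT CTA CGA CCA AAG TGC CGG TCC TAC TAC TGA TCA TTA CCC CAT AGG ACC TAC AAC TTA CAT — no ATG→stop ORF.
Frame -1: CAA TGT AAG TTG TAG GTC CTA TGG GGT AAT GAT CAG TAG TAG GAC CGG CAC TTT GGT CGT AGA TTA AGA CAA TGT AAG TAG AGA TGA — no ATG→stop ORF.
Frame -2: AAT GTA AGT TGT AGG TCC TAT GGG GTA ATG ATC AGT AGT AGG ACC GGC ACT TTG GTC GTA GAT TAA GAC AAT GTA AGT AGA GAT GAA — ATG at 29, stop TAA at 65 → 39 nt.
Frame -3: ATG TAA GTT GTA GGT CCT ATG GGG TAA TGA TCA GTA GTA GGA CCG GCA CTT TGG TCG TAG ATT AAG ACA ATG TAA GTA GAG ATG — ATG at 3, stop TAA at 6 → 6 nt; ATG at 21, stop TAA at 27 → 9 nt; ATG at 72, stop TAA at 75 → 6 nt.
ORFs ≥ 9 nucleotides: frame -2 29–67 (39 nucleotides), frame -3 21–29 (9 nucleotides). Count = 2.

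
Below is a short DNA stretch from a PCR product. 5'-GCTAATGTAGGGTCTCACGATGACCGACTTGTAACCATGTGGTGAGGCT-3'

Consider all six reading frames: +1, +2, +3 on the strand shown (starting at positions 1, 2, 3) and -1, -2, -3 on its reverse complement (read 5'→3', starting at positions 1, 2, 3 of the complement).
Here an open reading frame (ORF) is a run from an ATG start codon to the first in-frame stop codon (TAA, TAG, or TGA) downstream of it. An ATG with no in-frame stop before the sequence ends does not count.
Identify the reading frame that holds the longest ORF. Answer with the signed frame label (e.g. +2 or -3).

-3

Reverse complement (5'→3'): AGCCTCACCACATGGTTACAAGTCGGTCATCGTGAGACCCTACATTAGC
Frame +1: GCT AAT GTA GGG TCT CAC GAT GAC CGA CTT GTA ACC ATG TGG TGA GGC — ATG at 37, stop TGA at 43 → 9 nt.
Frame +2: CTA ATG TAG GGT CTC ACG ATG ACC GAC TTG TAA CCA TGT GGT GAG GCT — ATG at 5, stop TAG at 8 → 6 nt; ATG at 20, stop TAA at 32 → 15 nt.
Frame +3: TAA TGT AGG GTC TCA CGA TGA CCG ACT TGT AAC CAT GTG GTG AGG — no ATG→stop ORF.
Frame -1: AGC CTC ACC ACA TGG TTA CAA GTC GGT CAT CGT GAG ACC CTA CAT TAG — no ATG→stop ORF.
Frame -2: GCC TCA CCA CAT GGT TAC AAG TCG GTC ATC GTG AGA CCC TAC ATT AGC — no ATG→stop ORF.
Frame -3: CCT CAC CAC ATG GTT ACA AGT CGG TCA TCG TGA GAC CCT ACA TTA — ATG at 12, stop TGA at 33 → 24 nt.
Longest ORF is 24 nt in frame -3 (positions 12–35).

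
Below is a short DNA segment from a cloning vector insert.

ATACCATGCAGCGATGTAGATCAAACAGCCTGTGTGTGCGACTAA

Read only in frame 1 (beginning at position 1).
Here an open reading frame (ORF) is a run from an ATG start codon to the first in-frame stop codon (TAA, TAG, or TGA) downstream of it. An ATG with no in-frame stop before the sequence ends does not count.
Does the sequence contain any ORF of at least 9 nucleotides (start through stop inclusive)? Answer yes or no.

Frame 1: ATA CCA TGC AGC GAT GTA GAT CAA ACA GCC TGT GTG TGC GAC TAA — no ATG→stop ORF.
Largest ORF found is 0 nucleotides < 9, so no.

no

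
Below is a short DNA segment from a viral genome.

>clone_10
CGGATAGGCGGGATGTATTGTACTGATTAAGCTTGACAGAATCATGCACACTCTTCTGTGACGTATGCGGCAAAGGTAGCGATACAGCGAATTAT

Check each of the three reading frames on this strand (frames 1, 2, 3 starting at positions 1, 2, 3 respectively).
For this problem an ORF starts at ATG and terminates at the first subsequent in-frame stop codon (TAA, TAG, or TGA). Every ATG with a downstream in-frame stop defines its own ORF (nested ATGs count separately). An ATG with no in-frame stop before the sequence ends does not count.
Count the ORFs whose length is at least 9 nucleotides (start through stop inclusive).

3

Frame 1: CGG ATA GGC GGG ATG TAT TGT ACT GAT TAA GCT TGA CAG AAT CAT GCA CAC TCT TCT GTG ACG TAT GCG GCA AAG GTA GCG ATA CAG CGA ATT — ATG at 13, stop TAA at 28 → 18 nt.
Frame 2: GGA TAG GCG GGA TGT ATT GTA CTG ATT AAG CTT GAC AGA ATC ATG CAC ACT CTT CTG TGA CGT ATG CGG CAA AGG TAG CGA TAC AGC GAA TTA — ATG at 44, stop TGA at 59 → 18 nt; ATG at 65, stop TAG at 77 → 15 nt.
Frame 3: GAT AGG CGG GAT GTA TTG TAC TGA TTA AGC TTG ACA GAA TCA TGC ACA CTC TTC TGT GAC GTA TGC GGC AAA GGT AGC GAT ACA GCG AAT TAT — no ATG→stop ORF.
ORFs ≥ 9 nucleotides: frame 1 13–30 (18 nucleotides), frame 2 44–61 (18 nucleotides), frame 2 65–79 (15 nucleotides). Count = 3.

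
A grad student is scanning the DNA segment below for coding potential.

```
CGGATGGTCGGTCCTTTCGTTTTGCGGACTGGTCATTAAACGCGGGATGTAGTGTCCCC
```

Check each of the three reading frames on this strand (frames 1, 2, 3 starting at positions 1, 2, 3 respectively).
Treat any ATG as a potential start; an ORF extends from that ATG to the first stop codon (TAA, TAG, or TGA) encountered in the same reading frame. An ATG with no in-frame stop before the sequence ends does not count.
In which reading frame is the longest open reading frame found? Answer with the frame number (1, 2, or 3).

1

Frame 1: CGG ATG GTC GGT CCT TTC GTT TTG CGG ACT GGT CAT TAA ACG CGG GAT GTA GTG TCC — ATG at 4, stop TAA at 37 → 36 nt.
Frame 2: GGA TGG TCG GTC CTT TCG TTT TGC GGA CTG GTC ATT AAA CGC GGG ATG TAG TGT CCC — ATG at 47, stop TAG at 50 → 6 nt.
Frame 3: GAT GGT CGG TCC TTT CGT TTT GCG GAC TGG TCA TTA AAC GCG GGA TGT AGT GTC CCC — no ATG→stop ORF.
Longest ORF is 36 nt in frame 1 (positions 4–39).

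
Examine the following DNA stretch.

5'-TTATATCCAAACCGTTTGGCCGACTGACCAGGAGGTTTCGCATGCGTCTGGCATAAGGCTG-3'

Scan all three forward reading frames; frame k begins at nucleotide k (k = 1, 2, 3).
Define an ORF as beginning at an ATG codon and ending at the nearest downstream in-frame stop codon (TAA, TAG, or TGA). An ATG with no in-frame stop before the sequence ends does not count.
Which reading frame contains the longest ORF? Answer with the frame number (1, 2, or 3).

Frame 1: TTA TAT CCA AAC CGT TTG GCC GAC TGA CCA GGA GGT TTC GCA TGC GTC TGG CAT AAG GCT — no ATG→stop ORF.
Frame 2: TAT ATC CAA ACC GTT TGG CCG ACT GAC CAG GAG GTT TCG CAT GCG TCT GGC ATA AGG CTG — no ATG→stop ORF.
Frame 3: ATA TCC AAA CCG TTT GGC CGA CTG ACC AGG AGG TTT CGC ATG CGT CTG GCA TAA GGC — ATG at 42, stop TAA at 54 → 15 nt.
Longest ORF is 15 nt in frame 3 (positions 42–56).

3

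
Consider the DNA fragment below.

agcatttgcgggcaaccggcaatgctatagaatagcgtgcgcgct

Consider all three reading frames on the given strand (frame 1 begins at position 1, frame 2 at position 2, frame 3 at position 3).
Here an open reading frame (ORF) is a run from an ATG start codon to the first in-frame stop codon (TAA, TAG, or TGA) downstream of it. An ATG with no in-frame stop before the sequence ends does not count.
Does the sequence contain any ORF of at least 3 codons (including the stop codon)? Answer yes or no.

yes

Frame 1: AGC ATT TGC GGG CAA CCG GCA ATG CTA TAG AAT AGC GTG CGC GCT — ATG at 22, stop TAG at 28 → 9 nt.
Frame 2: GCA TTT GCG GGC AAC CGG CAA TGC TAT AGA ATA GCG TGC GCG — no ATG→stop ORF.
Frame 3: CAT TTG CGG GCA ACC GGC AAT GCT ATA GAA TAG CGT GCG CGC — no ATG→stop ORF.
Frame 1 has an ORF of 3 codons (positions 22–30) ≥ 3, so yes.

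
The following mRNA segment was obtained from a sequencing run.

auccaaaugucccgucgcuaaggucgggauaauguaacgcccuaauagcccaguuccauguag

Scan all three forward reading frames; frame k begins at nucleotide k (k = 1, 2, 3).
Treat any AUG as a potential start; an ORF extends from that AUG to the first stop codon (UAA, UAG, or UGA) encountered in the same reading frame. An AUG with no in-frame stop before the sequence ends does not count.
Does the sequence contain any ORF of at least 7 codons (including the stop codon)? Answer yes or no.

no

Frame 1: AUC CAA AUG UCC CGU CGC UAA GGU CGG GAU AAU GUA ACG CCC UAA UAG CCC AGU UCC AUG UAG — AUG at 7, stop UAA at 19 → 15 nt; AUG at 58, stop UAG at 61 → 6 nt.
Frame 2: UCC AAA UGU CCC GUC GCU AAG GUC GGG AUA AUG UAA CGC CCU AAU AGC CCA GUU CCA UGU — AUG at 32, stop UAA at 35 → 6 nt.
Frame 3: CCA AAU GUC CCG UCG CUA AGG UCG GGA UAA UGU AAC GCC CUA AUA GCC CAG UUC CAU GUA — no AUG→stop ORF.
Largest ORF found is 5 codons < 7, so no.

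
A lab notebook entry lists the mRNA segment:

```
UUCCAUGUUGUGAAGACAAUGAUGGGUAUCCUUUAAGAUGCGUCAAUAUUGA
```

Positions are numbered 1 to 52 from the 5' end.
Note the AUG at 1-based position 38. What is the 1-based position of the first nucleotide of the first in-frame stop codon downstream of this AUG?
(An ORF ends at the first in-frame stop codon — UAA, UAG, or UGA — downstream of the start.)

50

Codons from position 38: AUG (38–40), CGU (41–43), CAA (44–46), UAU (47–49), UGA (50–52).
UGA is a stop codon; it begins at position 50.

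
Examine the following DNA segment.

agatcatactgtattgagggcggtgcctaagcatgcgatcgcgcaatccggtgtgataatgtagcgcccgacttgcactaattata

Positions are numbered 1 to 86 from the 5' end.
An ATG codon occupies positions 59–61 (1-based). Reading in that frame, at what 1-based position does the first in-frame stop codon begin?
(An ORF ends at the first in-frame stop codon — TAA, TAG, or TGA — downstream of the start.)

62

Codons from position 59: ATG (59–61), TAG (62–64).
TAG is a stop codon; it begins at position 62.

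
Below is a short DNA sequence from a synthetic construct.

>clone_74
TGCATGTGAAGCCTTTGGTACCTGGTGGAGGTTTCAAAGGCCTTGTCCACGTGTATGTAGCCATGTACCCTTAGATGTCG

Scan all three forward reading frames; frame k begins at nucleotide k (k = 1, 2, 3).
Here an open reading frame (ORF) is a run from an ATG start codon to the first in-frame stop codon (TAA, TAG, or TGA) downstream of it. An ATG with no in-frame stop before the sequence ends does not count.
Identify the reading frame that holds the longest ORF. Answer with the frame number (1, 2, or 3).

3

Frame 1: TGC ATG TGA AGC CTT TGG TAC CTG GTG GAG GTT TCA AAG GCC TTG TCC ACG TGT ATG TAG CCA TGT ACC CTT AGA TGT — ATG at 4, stop TGA at 7 → 6 nt; ATG at 55, stop TAG at 58 → 6 nt.
Frame 2: GCA TGT GAA GCC TTT GGT ACC TGG TGG AGG TTT CAA AGG CCT TGT CCA CGT GTA TGT AGC CAT GTA CCC TTA GAT GTC — no ATG→stop ORF.
Frame 3: CAT GTG AAG CCT TTG GTA CCT GGT GGA GGT TTC AAA GGC CTT GTC CAC GTG TAT GTA GCC ATG TAC CCT TAG ATG TCG — ATG at 63, stop TAG at 72 → 12 nt.
Longest ORF is 12 nt in frame 3 (positions 63–74).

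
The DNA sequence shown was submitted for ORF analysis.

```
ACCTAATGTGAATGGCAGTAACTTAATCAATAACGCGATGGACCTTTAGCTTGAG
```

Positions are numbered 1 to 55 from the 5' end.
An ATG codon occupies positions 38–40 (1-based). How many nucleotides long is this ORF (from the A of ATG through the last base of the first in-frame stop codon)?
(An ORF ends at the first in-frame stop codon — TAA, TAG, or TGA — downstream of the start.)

12

Codons from position 38: ATG (38–40), GAC (41–43), CTT (44–46), TAG (47–49).
TAG is the first in-frame stop; ORF spans 38–49, 12 nucleotides.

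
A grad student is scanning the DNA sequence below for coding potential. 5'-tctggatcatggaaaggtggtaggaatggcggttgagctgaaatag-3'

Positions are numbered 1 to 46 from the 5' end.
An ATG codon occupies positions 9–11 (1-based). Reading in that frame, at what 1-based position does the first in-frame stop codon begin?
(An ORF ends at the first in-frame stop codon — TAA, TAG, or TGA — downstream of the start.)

21

Codons from position 9: ATG (9–11), GAA (12–14), AGG (15–17), TGG (18–20), TAG (21–23).
TAG is a stop codon; it begins at position 21.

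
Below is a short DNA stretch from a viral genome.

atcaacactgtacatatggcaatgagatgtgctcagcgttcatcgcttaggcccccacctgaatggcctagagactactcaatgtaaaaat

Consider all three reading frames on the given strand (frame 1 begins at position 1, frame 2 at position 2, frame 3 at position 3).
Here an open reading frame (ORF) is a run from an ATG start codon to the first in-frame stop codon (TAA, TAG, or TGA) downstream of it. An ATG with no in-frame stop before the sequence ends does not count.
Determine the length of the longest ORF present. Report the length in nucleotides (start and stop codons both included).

72

Frame 1: ATC AAC ACT GTA CAT ATG GCA ATG AGA TGT GCT CAG CGT TCA TCG CTT AGG CCC CCA CCT GAA TGG CCT AGA GAC TAC TCA ATG TAA AAA — ATG at 16, stop TAA at 85 → 72 nt; ATG at 22, stop TAA at 85 → 66 nt; ATG at 82, stop TAA at 85 → 6 nt.
Frame 2: TCA ACA CTG TAC ATA TGG CAA TGA GAT GTG CTC AGC GTT CAT CGC TTA GGC CCC CAC CTG AAT GGC CTA GAG ACT ACT CAA TGT AAA AAT — no ATG→stop ORF.
Frame 3: CAA CAC TGT ACA TAT GGC AAT GAG ATG TGC TCA GCG TTC ATC GCT TAG GCC CCC ACC TGA ATG GCC TAG AGA CTA CTC AAT GTA AAA — ATG at 27, stop TAG at 48 → 24 nt; ATG at 63, stop TAG at 69 → 9 nt.
Longest: frame 1, positions 16–87, 72 nt = 24 codons = 23 aa. → 72 nucleotides.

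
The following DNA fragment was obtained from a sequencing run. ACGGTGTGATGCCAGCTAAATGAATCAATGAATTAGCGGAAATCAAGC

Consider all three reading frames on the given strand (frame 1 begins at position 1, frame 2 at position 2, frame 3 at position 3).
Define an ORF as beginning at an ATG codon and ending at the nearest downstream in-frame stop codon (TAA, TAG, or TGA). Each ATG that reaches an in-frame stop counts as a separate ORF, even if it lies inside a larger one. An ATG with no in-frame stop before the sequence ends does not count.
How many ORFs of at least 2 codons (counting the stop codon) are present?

Frame 1: ACG GTG TGA TGC CAG CTA AAT GAA TCA ATG AAT TAG CGG AAA TCA AGC — ATG at 28, stop TAG at 34 → 9 nt.
Frame 2: CGG TGT GAT GCC AGC TAA ATG AAT CAA TGA ATT AGC GGA AAT CAA — ATG at 20, stop TGA at 29 → 12 nt.
Frame 3: GGT GTG ATG CCA GCT AAA TGA ATC AAT GAA TTA GCG GAA ATC AAG — ATG at 9, stop TGA at 21 → 15 nt.
ORFs ≥ 2 codons: frame 1 28–36 (3 codons), frame 2 20–31 (4 codons), frame 3 9–23 (5 codons). Count = 3.

3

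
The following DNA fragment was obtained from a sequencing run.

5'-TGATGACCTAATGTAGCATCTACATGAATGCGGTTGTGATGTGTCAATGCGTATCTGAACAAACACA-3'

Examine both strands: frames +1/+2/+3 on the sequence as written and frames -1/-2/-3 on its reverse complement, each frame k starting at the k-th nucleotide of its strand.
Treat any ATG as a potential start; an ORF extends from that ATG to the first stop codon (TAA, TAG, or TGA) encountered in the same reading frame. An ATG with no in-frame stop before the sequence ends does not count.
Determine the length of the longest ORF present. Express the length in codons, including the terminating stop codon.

Reverse complement (5'→3'): TGTGTTTGTTCAGATACGCATTGACACATCACAACCGCATTCATGTAGATGCTACATTAGGTCATCA
Frame +1: TGA TGA CCT AAT GTA GCA TCT ACA TGA ATG CGG TTG TGA TGT GTC AAT GCG TAT CTG AAC AAA CAC — ATG at 28, stop TGA at 37 → 12 nt.
Frame +2: GAT GAC CTA ATG TAG CAT CTA CAT GAA TGC GGT TGT GAT GTG TCA ATG CGT ATC TGA ACA AAC ACA — ATG at 11, stop TAG at 14 → 6 nt; ATG at 47, stop TGA at 56 → 12 nt.
Frame +3: ATG ACC TAA TGT AGC ATC TAC ATG AAT GCG GTT GTG ATG TGT CAA TGC GTA TCT GAA CAA ACA — ATG at 3, stop TAA at 9 → 9 nt.
Frame -1: TGT GTT TGT TCA GAT ACG CAT TGA CAC ATC ACA ACC GCA TTC ATG TAG ATG CTA CAT TAG GTC ATC — ATG at 43, stop TAG at 46 → 6 nt; ATG at 49, stop TAG at 58 → 12 nt.
Frame -2: GTG TTT GTT CAG ATA CGC ATT GAC ACA TCA CAA CCG CAT TCA TGT AGA TGC TAC ATT AGG TCA TCA — no ATG→stop ORF.
Frame -3: TGT TTG TTC AGA TAC GCA TTG ACA CAT CAC AAC CGC ATT CAT GTA GAT GCT ACA TTA GGT CAT — no ATG→stop ORF.
Longest: frame +1, positions 28–39, 12 nt = 4 codons = 3 aa. → 4 codons.

4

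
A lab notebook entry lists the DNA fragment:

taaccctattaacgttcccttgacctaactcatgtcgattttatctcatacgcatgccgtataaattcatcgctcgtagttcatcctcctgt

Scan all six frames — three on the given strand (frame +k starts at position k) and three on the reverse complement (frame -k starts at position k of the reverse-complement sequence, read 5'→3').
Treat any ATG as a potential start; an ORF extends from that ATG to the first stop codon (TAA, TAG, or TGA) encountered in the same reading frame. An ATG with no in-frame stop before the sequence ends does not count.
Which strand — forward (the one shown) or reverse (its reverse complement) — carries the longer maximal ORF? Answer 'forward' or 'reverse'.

forward

Reverse complement (5'→3'): ACAGGAGGATGAACTACGAGCGATGAATTTATACGGCATGCGTATGAGATAAAATCGACATGAGTTAGGTCAAGGGAACGTTAATAGGGTTA
Frame +1: TAA CCC TAT TAA CGT TCC CTT GAC CTA ACT CAT GTC GAT TTT ATC TCA TAC GCA TGC CGT ATA AAT TCA TCG CTC GTA GTT CAT CCT CCT — no ATG→stop ORF.
Frame +2: AAC CCT ATT AAC GTT CCC TTG ACC TAA CTC ATG TCG ATT TTA TCT CAT ACG CAT GCC GTA TAA ATT CAT CGC TCG TAG TTC ATC CTC CTG — ATG at 32, stop TAA at 62 → 33 nt.
Frame +3: ACC CTA TTA ACG TTC CCT TGA CCT AAC TCA TGT CGA TTT TAT CTC ATA CGC ATG CCG TAT AAA TTC ATC GCT CGT AGT TCA TCC TCC TGT — no ATG→stop ORF.
Frame -1: ACA GGA GGA TGA ACT ACG AGC GAT GAA TTT ATA CGG CAT GCG TAT GAG ATA AAA TCG ACA TGA GTT AGG TCA AGG GAA CGT TAA TAG GGT — no ATG→stop ORF.
Frame -2: CAG GAG GAT GAA CTA CGA GCG ATG AAT TTA TAC GGC ATG CGT ATG AGA TAA AAT CGA CAT GAG TTA GGT CAA GGG AAC GTT AAT AGG GTT — ATG at 23, stop TAA at 50 → 30 nt; ATG at 38, stop TAA at 50 → 15 nt; ATG at 44, stop TAA at 50 → 9 nt.
Frame -3: AGG AGG ATG AAC TAC GAG CGA TGA ATT TAT ACG GCA TGC GTA TGA GAT AAA ATC GAC ATG AGT TAG GTC AAG GGA ACG TTA ATA GGG TTA — ATG at 9, stop TGA at 24 → 18 nt; ATG at 60, stop TAG at 66 → 9 nt.
Forward-strand max 33 nt; reverse-strand max 30 nt. The forward strand has the longer ORF.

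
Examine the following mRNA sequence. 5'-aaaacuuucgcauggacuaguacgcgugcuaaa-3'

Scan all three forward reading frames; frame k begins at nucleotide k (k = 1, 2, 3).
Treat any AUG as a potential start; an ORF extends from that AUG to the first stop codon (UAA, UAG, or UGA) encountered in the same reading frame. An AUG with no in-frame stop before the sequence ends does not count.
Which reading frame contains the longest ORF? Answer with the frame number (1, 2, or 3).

Frame 1: AAA ACU UUC GCA UGG ACU AGU ACG CGU GCU AAA — no AUG→stop ORF.
Frame 2: AAA CUU UCG CAU GGA CUA GUA CGC GUG CUA — no AUG→stop ORF.
Frame 3: AAC UUU CGC AUG GAC UAG UAC GCG UGC UAA — AUG at 12, stop UAG at 18 → 9 nt.
Longest ORF is 9 nt in frame 3 (positions 12–20).

3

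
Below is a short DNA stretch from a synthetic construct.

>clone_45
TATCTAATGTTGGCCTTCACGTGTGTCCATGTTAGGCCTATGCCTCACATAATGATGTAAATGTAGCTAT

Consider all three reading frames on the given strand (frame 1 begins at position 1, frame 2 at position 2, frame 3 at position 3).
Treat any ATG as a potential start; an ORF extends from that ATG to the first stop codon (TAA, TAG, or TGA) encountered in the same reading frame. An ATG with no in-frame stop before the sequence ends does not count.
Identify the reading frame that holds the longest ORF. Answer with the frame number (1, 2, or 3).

Frame 1: TAT CTA ATG TTG GCC TTC ACG TGT GTC CAT GTT AGG CCT ATG CCT CAC ATA ATG ATG TAA ATG TAG CTA — ATG at 7, stop TAA at 58 → 54 nt; ATG at 40, stop TAA at 58 → 21 nt; ATG at 52, stop TAA at 58 → 9 nt; ATG at 55, stop TAA at 58 → 6 nt; ATG at 61, stop TAG at 64 → 6 nt.
Frame 2: ATC TAA TGT TGG CCT TCA CGT GTG TCC ATG TTA GGC CTA TGC CTC ACA TAA TGA TGT AAA TGT AGC TAT — ATG at 29, stop TAA at 50 → 24 nt.
Frame 3: TCT AAT GTT GGC CTT CAC GTG TGT CCA TGT TAG GCC TAT GCC TCA CAT AAT GAT GTA AAT GTA GCT — no ATG→stop ORF.
Longest ORF is 54 nt in frame 1 (positions 7–60).

1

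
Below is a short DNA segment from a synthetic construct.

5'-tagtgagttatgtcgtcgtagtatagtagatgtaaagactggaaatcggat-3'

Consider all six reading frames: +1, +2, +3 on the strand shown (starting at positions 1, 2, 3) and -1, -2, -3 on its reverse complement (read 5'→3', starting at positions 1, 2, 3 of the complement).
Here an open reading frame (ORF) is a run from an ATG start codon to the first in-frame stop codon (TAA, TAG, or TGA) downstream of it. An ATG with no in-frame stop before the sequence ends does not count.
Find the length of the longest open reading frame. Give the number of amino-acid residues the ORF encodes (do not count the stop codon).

Reverse complement (5'→3'): ATCCGATTTCCAGTCTTTACATCTACTATACTACGACGACATAACTCACTA
Frame +1: TAG TGA GTT ATG TCG TCG TAG TAT AGT AGA TGT AAA GAC TGG AAA TCG GAT — ATG at 10, stop TAG at 19 → 12 nt.
Frame +2: AGT GAG TTA TGT CGT CGT AGT ATA GTA GAT GTA AAG ACT GGA AAT CGG — no ATG→stop ORF.
Frame +3: GTG AGT TAT GTC GTC GTA GTA TAG TAG ATG TAA AGA CTG GAA ATC GGA — ATG at 30, stop TAA at 33 → 6 nt.
Frame -1: ATC CGA TTT CCA GTC TTT ACA TCT ACT ATA CTA CGA CGA CAT AAC TCA CTA — no ATG→stop ORF.
Frame -2: TCC GAT TTC CAG TCT TTA CAT CTA CTA TAC TAC GAC GAC ATA ACT CAC — no ATG→stop ORF.
Frame -3: CCG ATT TCC AGT CTT TAC ATC TAC TAT ACT ACG ACG ACA TAA CTC ACT — no ATG→stop ORF.
Longest: frame +1, positions 10–21, 12 nt = 4 codons = 3 aa. → 3 amino acids.

3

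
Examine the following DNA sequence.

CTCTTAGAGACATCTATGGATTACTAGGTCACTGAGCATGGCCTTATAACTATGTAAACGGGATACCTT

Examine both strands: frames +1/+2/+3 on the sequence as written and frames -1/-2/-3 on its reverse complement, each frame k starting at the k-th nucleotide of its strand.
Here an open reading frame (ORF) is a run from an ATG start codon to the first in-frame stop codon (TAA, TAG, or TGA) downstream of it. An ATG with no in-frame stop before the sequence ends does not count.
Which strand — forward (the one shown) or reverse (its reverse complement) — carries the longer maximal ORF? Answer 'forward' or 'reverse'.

Reverse complement (5'→3'): AAGGTATCCCGTTTACATAGTTATAAGGCCATGCTCAGTGACCTAGTAATCCATAGATGTCTCTAAGAG
Frame +1: CTC TTA GAG ACA TCT ATG GAT TAC TAG GTC ACT GAG CAT GGC CTT ATA ACT ATG TAA ACG GGA TAC CTT — ATG at 16, stop TAG at 25 → 12 nt; ATG at 52, stop TAA at 55 → 6 nt.
Frame +2: TCT TAG AGA CAT CTA TGG ATT ACT AGG TCA CTG AGC ATG GCC TTA TAA CTA TGT AAA CGG GAT ACC — ATG at 38, stop TAA at 47 → 12 nt.
Frame +3: CTT AGA GAC ATC TAT GGA TTA CTA GGT CAC TGA GCA TGG CCT TAT AAC TAT GTA AAC GGG ATA CCT — no ATG→stop ORF.
Frame -1: AAG GTA TCC CGT TTA CAT AGT TAT AAG GCC ATG CTC AGT GAC CTA GTA ATC CAT AGA TGT CTC TAA GAG — ATG at 31, stop TAA at 64 → 36 nt.
Frame -2: AGG TAT CCC GTT TAC ATA GTT ATA AGG CCA TGC TCA GTG ACC TAG TAA TCC ATA GAT GTC TCT AAG — no ATG→stop ORF.
Frame -3: GGT ATC CCG TTT ACA TAG TTA TAA GGC CAT GCT CAG TGA CCT AGT AAT CCA TAG ATG TCT CTA AGA — no ATG→stop ORF.
Forward-strand max 12 nt; reverse-strand max 36 nt. The reverse strand has the longer ORF.

reverse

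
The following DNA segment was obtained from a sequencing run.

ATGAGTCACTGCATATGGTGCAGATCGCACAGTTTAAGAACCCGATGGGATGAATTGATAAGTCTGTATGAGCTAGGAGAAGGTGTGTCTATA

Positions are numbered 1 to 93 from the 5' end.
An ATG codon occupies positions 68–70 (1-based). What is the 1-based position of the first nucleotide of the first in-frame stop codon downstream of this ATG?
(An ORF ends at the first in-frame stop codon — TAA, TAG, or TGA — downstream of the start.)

74

Codons from position 68: ATG (68–70), AGC (71–73), TAG (74–76).
TAG is a stop codon; it begins at position 74.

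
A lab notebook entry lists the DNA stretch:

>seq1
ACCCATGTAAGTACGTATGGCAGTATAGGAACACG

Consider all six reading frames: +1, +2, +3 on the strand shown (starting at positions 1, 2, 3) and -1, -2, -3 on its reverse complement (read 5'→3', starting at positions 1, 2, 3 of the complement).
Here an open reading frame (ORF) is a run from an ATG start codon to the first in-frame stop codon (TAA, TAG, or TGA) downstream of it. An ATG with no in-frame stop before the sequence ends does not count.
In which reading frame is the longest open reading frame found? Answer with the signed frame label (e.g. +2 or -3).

Reverse complement (5'→3'): CGTGTTCCTATACTGCCATACGTACTTACATGGGT
Frame +1: ACC CAT GTA AGT ACG TAT GGC AGT ATA GGA ACA — no ATG→stop ORF.
Frame +2: CCC ATG TAA GTA CGT ATG GCA GTA TAG GAA CAC — ATG at 5, stop TAA at 8 → 6 nt; ATG at 17, stop TAG at 26 → 12 nt.
Frame +3: CCA TGT AAG TAC GTA TGG CAG TAT AGG AAC ACG — no ATG→stop ORF.
Frame -1: CGT GTT CCT ATA CTG CCA TAC GTA CTT ACA TGG — no ATG→stop ORF.
Frame -2: GTG TTC CTA TAC TGC CAT ACG TAC TTA CAT GGG — no ATG→stop ORF.
Frame -3: TGT TCC TAT ACT GCC ATA CGT ACT TAC ATG GGT — no ATG→stop ORF.
Longest ORF is 12 nt in frame +2 (positions 17–28).

+2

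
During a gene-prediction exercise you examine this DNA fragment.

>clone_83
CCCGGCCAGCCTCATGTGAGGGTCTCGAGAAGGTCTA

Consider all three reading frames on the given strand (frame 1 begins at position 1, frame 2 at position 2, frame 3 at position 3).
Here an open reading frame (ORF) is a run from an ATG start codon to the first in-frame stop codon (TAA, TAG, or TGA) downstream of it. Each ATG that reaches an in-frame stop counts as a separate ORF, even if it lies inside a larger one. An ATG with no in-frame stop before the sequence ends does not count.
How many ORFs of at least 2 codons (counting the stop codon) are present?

1

Frame 1: CCC GGC CAG CCT CAT GTG AGG GTC TCG AGA AGG TCT — no ATG→stop ORF.
Frame 2: CCG GCC AGC CTC ATG TGA GGG TCT CGA GAA GGT CTA — ATG at 14, stop TGA at 17 → 6 nt.
Frame 3: CGG CCA GCC TCA TGT GAG GGT CTC GAG AAG GTC — no ATG→stop ORF.
ORFs ≥ 2 codons: frame 2 14–19 (2 codons). Count = 1.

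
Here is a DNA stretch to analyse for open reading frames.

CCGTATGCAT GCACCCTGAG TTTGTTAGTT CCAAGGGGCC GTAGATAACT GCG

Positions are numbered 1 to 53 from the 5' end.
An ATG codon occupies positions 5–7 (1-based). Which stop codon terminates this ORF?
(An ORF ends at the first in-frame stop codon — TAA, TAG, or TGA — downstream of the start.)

TGA

Codons from position 5: ATG (5–7), CAT (8–10), GCA (11–13), CCC (14–16), TGA (17–19).
The first in-frame stop codon is TGA.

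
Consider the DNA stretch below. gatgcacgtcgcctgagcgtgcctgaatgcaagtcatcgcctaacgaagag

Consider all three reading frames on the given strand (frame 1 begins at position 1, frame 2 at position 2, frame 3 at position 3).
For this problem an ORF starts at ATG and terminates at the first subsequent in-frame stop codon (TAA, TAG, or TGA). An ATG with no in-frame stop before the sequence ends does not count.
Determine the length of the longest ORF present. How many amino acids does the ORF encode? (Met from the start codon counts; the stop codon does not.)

5

Frame 1: GAT GCA CGT CGC CTG AGC GTG CCT GAA TGC AAG TCA TCG CCT AAC GAA GAG — no ATG→stop ORF.
Frame 2: ATG CAC GTC GCC TGA GCG TGC CTG AAT GCA AGT CAT CGC CTA ACG AAG — ATG at 2, stop TGA at 14 → 15 nt.
Frame 3: TGC ACG TCG CCT GAG CGT GCC TGA ATG CAA GTC ATC GCC TAA CGA AGA — ATG at 27, stop TAA at 42 → 18 nt.
Longest: frame 3, positions 27–44, 18 nt = 6 codons = 5 aa. → 5 amino acids.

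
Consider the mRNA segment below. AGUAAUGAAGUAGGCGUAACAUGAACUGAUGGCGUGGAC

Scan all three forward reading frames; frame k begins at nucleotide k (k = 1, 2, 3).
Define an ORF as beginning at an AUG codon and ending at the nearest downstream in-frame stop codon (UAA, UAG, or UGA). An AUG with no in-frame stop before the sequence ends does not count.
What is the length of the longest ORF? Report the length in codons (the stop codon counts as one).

Frame 1: AGU AAU GAA GUA GGC GUA ACA UGA ACU GAU GGC GUG GAC — no AUG→stop ORF.
Frame 2: GUA AUG AAG UAG GCG UAA CAU GAA CUG AUG GCG UGG — AUG at 5, stop UAG at 11 → 9 nt.
Frame 3: UAA UGA AGU AGG CGU AAC AUG AAC UGA UGG CGU GGA — AUG at 21, stop UGA at 27 → 9 nt.
Longest: frame 2, positions 5–13, 9 nt = 3 codons = 2 aa. → 3 codons.

3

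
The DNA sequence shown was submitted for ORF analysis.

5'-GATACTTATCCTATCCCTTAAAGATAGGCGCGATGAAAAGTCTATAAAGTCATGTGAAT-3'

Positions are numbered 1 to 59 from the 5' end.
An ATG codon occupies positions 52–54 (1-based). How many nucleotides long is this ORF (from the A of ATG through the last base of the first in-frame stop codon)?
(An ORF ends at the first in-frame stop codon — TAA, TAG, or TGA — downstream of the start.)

Codons from position 52: ATG (52–54), TGA (55–57).
TGA is the first in-frame stop; ORF spans 52–57, 6 nucleotides.

6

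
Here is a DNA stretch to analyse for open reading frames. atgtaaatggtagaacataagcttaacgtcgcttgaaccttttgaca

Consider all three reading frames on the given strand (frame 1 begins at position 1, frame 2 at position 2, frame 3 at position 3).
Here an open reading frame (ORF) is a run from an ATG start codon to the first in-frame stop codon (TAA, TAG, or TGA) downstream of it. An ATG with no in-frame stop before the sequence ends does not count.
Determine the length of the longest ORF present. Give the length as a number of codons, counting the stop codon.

Frame 1: ATG TAA ATG GTA GAA CAT AAG CTT AAC GTC GCT TGA ACC TTT TGA — ATG at 1, stop TAA at 4 → 6 nt; ATG at 7, stop TGA at 34 → 30 nt.
Frame 2: TGT AAA TGG TAG AAC ATA AGC TTA ACG TCG CTT GAA CCT TTT GAC — no ATG→stop ORF.
Frame 3: GTA AAT GGT AGA ACA TAA GCT TAA CGT CGC TTG AAC CTT TTG ACA — no ATG→stop ORF.
Longest: frame 1, positions 7–36, 30 nt = 10 codons = 9 aa. → 10 codons.

10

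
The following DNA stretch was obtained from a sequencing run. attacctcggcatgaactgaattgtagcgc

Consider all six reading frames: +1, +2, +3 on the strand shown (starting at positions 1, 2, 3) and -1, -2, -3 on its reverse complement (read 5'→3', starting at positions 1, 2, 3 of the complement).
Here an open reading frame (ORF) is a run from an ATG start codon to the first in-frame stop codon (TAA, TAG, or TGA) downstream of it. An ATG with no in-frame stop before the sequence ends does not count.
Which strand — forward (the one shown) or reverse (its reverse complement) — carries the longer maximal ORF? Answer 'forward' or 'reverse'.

reverse

Reverse complement (5'→3'): GCGCTACAATTCAGTTCATGCCGAGGTAAT
Frame +1: ATT ACC TCG GCA TGA ACT GAA TTG TAG CGC — no ATG→stop ORF.
Frame +2: TTA CCT CGG CAT GAA CTG AAT TGT AGC — no ATG→stop ORF.
Frame +3: TAC CTC GGC ATG AAC TGA ATT GTA GCG — ATG at 12, stop TGA at 18 → 9 nt.
Frame -1: GCG CTA CAA TTC AGT TCA TGC CGA GGT AAT — no ATG→stop ORF.
Frame -2: CGC TAC AAT TCA GTT CAT GCC GAG GTA — no ATG→stop ORF.
Frame -3: GCT ACA ATT CAG TTC ATG CCG AGG TAA — ATG at 18, stop TAA at 27 → 12 nt.
Forward-strand max 9 nt; reverse-strand max 12 nt. The reverse strand has the longer ORF.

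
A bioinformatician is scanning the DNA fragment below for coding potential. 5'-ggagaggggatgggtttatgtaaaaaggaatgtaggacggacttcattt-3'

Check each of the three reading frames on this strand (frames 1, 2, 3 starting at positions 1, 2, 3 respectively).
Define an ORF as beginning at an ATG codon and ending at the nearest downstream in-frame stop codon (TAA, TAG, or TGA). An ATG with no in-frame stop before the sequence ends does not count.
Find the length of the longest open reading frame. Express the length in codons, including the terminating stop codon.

2

Frame 1: GGA GAG GGG ATG GGT TTA TGT AAA AAG GAA TGT AGG ACG GAC TTC ATT — no ATG→stop ORF.
Frame 2: GAG AGG GGA TGG GTT TAT GTA AAA AGG AAT GTA GGA CGG ACT TCA TTT — no ATG→stop ORF.
Frame 3: AGA GGG GAT GGG TTT ATG TAA AAA GGA ATG TAG GAC GGA CTT CAT — ATG at 18, stop TAA at 21 → 6 nt; ATG at 30, stop TAG at 33 → 6 nt.
Longest: frame 3, positions 18–23, 6 nt = 2 codons = 1 aa. → 2 codons.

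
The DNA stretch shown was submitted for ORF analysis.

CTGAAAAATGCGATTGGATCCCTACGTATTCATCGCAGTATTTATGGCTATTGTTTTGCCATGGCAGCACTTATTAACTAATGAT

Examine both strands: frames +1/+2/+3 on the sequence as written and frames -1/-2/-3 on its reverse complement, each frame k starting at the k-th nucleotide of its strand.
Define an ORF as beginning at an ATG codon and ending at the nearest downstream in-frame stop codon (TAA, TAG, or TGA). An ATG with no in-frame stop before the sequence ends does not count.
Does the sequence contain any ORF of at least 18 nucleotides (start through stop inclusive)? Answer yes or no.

Reverse complement (5'→3'): ATCATTAGTTAATAAGTGCTGCCATGGCAAAACAATAGCCATAAATACTGCGATGAATACGTAGGGATCCAATCGCATTTTTCAG
Frame +1: CTG AAA AAT GCG ATT GGA TCC CTA CGT ATT CAT CGC AGT ATT TAT GGC TAT TGT TTT GCC ATG GCA GCA CTT ATT AAC TAA TGA — ATG at 61, stop TAA at 79 → 21 nt.
Frame +2: TGA AAA ATG CGA TTG GAT CCC TAC GTA TTC ATC GCA GTA TTT ATG GCT ATT GTT TTG CCA TGG CAG CAC TTA TTA ACT AAT GAT — no ATG→stop ORF.
Frame +3: GAA AAA TGC GAT TGG ATC CCT ACG TAT TCA TCG CAG TAT TTA TGG CTA TTG TTT TGC CAT GGC AGC ACT TAT TAA CTA ATG — no ATG→stop ORF.
Frame -1: ATC ATT AGT TAA TAA GTG CTG CCA TGG CAA AAC AAT AGC CAT AAA TAC TGC GAT GAA TAC GTA GGG ATC CAA TCG CAT TTT TCA — no ATG→stop ORF.
Frame -2: TCA TTA GTT AAT AAG TGC TGC CAT GGC AAA ACA ATA GCC ATA AAT ACT GCG ATG AAT ACG TAG GGA TCC AAT CGC ATT TTT CAG — ATG at 53, stop TAG at 62 → 12 nt.
Frame -3: CAT TAG TTA ATA AGT GCT GCC ATG GCA AAA CAA TAG CCA TAA ATA CTG CGA TGA ATA CGT AGG GAT CCA ATC GCA TTT TTC — ATG at 24, stop TAG at 36 → 15 nt.
Frame +1 has an ORF of 21 nucleotides (positions 61–81) ≥ 18, so yes.

yes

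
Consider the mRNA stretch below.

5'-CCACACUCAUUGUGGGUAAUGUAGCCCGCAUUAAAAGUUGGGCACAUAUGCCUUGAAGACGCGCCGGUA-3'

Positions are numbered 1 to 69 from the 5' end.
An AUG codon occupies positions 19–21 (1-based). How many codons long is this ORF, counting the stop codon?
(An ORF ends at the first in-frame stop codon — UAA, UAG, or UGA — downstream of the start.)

Codons from position 19: AUG (19–21), UAG (22–24).
UAG is the first in-frame stop; that's 2 codons including the stop.

2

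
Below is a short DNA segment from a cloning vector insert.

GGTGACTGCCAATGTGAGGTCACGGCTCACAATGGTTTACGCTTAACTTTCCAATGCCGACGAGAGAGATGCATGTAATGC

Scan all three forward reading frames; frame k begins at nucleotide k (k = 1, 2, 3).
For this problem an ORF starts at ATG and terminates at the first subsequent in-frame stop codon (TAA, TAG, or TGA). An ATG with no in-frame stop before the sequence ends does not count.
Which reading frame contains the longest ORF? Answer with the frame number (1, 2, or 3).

Frame 1: GGT GAC TGC CAA TGT GAG GTC ACG GCT CAC AAT GGT TTA CGC TTA ACT TTC CAA TGC CGA CGA GAG AGA TGC ATG TAA TGC — ATG at 73, stop TAA at 76 → 6 nt.
Frame 2: GTG ACT GCC AAT GTG AGG TCA CGG CTC ACA ATG GTT TAC GCT TAA CTT TCC AAT GCC GAC GAG AGA GAT GCA TGT AAT — ATG at 32, stop TAA at 44 → 15 nt.
Frame 3: TGA CTG CCA ATG TGA GGT CAC GGC TCA CAA TGG TTT ACG CTT AAC TTT CCA ATG CCG ACG AGA GAG ATG CAT GTA ATG — ATG at 12, stop TGA at 15 → 6 nt.
Longest ORF is 15 nt in frame 2 (positions 32–46).

2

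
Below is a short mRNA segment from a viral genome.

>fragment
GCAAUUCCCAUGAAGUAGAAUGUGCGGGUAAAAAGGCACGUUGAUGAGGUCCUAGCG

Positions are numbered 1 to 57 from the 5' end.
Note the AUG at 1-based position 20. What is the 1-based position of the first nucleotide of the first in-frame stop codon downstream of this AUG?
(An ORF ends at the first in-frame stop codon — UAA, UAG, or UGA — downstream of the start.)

29

Codons from position 20: AUG (20–22), UGC (23–25), GGG (26–28), UAA (29–31).
UAA is a stop codon; it begins at position 29.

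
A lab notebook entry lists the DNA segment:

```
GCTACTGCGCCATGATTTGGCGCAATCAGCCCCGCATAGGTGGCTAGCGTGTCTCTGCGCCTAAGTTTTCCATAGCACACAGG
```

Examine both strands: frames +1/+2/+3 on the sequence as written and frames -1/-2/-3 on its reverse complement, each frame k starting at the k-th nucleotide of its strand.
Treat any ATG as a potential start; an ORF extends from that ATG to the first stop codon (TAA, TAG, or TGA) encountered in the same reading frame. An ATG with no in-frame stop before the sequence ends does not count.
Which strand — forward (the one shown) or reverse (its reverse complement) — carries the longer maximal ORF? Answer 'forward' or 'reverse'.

forward

Reverse complement (5'→3'): CCTGTGTGCTATGGAAAACTTAGGCGCAGAGACACGCTAGCCACCTATGCGGGGCTGATTGCGCCAAATCATGGCGCAGTAGC
Frame +1: GCT ACT GCG CCA TGA TTT GGC GCA ATC AGC CCC GCA TAG GTG GCT AGC GTG TCT CTG CGC CTA AGT TTT CCA TAG CAC ACA — no ATG→stop ORF.
Frame +2: CTA CTG CGC CAT GAT TTG GCG CAA TCA GCC CCG CAT AGG TGG CTA GCG TGT CTC TGC GCC TAA GTT TTC CAT AGC ACA CAG — no ATG→stop ORF.
Frame +3: TAC TGC GCC ATG ATT TGG CGC AAT CAG CCC CGC ATA GGT GGC TAG CGT GTC TCT GCG CCT AAG TTT TCC ATA GCA CAC AGG — ATG at 12, stop TAG at 45 → 36 nt.
Frame -1: CCT GTG TGC TAT GGA AAA CTT AGG CGC AGA GAC ACG CTA GCC ACC TAT GCG GGG CTG ATT GCG CCA AAT CAT GGC GCA GTA — no ATG→stop ORF.
Frame -2: CTG TGT GCT ATG GAA AAC TTA GGC GCA GAG ACA CGC TAG CCA CCT ATG CGG GGC TGA TTG CGC CAA ATC ATG GCG CAG TAG — ATG at 11, stop TAG at 38 → 30 nt; ATG at 47, stop TGA at 56 → 12 nt; ATG at 71, stop TAG at 80 → 12 nt.
Frame -3: TGT GTG CTA TGG AAA ACT TAG GCG CAG AGA CAC GCT AGC CAC CTA TGC GGG GCT GAT TGC GCC AAA TCA TGG CGC AGT AGC — no ATG→stop ORF.
Forward-strand max 36 nt; reverse-strand max 30 nt. The forward strand has the longer ORF.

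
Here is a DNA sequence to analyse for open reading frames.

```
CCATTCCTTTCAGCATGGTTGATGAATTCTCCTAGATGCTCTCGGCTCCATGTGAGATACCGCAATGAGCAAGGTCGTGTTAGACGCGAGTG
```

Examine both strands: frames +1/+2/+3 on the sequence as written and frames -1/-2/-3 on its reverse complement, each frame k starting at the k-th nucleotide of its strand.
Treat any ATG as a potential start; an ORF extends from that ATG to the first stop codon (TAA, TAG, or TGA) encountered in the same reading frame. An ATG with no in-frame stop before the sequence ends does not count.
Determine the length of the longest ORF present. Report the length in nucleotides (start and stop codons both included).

Reverse complement (5'→3'): CACTCGCGTCTAACACGACCTTGCTCATTGCGGTATCTCACATGGAGCCGAGAGCATCTAGGAGAATTCATCAACCATGCTGAAAGGAATGG
Frame +1: CCA TTC CTT TCA GCA TGG TTG ATG AAT TCT CCT AGA TGC TCT CGG CTC CAT GTG AGA TAC CGC AAT GAG CAA GGT CGT GTT AGA CGC GAG — no ATG→stop ORF.
Frame +2: CAT TCC TTT CAG CAT GGT TGA TGA ATT CTC CTA GAT GCT CTC GGC TCC ATG TGA GAT ACC GCA ATG AGC AAG GTC GTG TTA GAC GCG AGT — ATG at 50, stop TGA at 53 → 6 nt.
Frame +3: ATT CCT TTC AGC ATG GTT GAT GAA TTC TCC TAG ATG CTC TCG GCT CCA TGT GAG ATA CCG CAA TGA GCA AGG TCG TGT TAG ACG CGA GTG — ATG at 15, stop TAG at 33 → 21 nt; ATG at 36, stop TGA at 66 → 33 nt.
Frame -1: CAC TCG CGT CTA ACA CGA CCT TGC TCA TTG CGG TAT CTC ACA TGG AGC CGA GAG CAT CTA GGA GAA TTC ATC AAC CAT GCT GAA AGG AAT — no ATG→stop ORF.
Frame -2: ACT CGC GTC TAA CAC GAC CTT GCT CAT TGC GGT ATC TCA CAT GGA GCC GAG AGC ATC TAG GAG AAT TCA TCA ACC ATG CTG AAA GGA ATG — no ATG→stop ORF.
Frame -3: CTC GCG TCT AAC ACG ACC TTG CTC ATT GCG GTA TCT CAC ATG GAG CCG AGA GCA TCT AGG AGA ATT CAT CAA CCA TGC TGA AAG GAA TGG — ATG at 42, stop TGA at 81 → 42 nt.
Longest: frame -3, positions 42–83, 42 nt = 14 codons = 13 aa. → 42 nucleotides.

42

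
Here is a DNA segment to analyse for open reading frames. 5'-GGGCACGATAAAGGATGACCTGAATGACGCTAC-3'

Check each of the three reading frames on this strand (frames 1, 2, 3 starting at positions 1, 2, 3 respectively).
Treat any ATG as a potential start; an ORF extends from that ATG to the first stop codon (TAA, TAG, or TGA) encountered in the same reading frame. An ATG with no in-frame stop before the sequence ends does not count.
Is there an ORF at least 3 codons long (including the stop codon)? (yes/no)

Frame 1: GGG CAC GAT AAA GGA TGA CCT GAA TGA CGC TAC — no ATG→stop ORF.
Frame 2: GGC ACG ATA AAG GAT GAC CTG AAT GAC GCT — no ATG→stop ORF.
Frame 3: GCA CGA TAA AGG ATG ACC TGA ATG ACG CTA — ATG at 15, stop TGA at 21 → 9 nt.
Frame 3 has an ORF of 3 codons (positions 15–23) ≥ 3, so yes.

yes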